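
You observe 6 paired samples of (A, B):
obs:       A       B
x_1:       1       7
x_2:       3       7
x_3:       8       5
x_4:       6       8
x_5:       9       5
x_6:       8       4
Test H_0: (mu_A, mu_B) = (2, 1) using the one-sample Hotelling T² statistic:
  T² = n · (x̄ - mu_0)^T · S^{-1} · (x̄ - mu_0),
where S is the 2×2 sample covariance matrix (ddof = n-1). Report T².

Step 1 — sample mean vector:
  mean(A) = (1 + 3 + 8 + 6 + 9 + 8) / 6 = 35/6 = 5.8333
  mean(B) = (7 + 7 + 5 + 8 + 5 + 4) / 6 = 36/6 = 6
  x̄ = (5.8333, 6),  deviation x̄ - mu_0 = (5.8333, 6) - (2, 1) = (3.8333, 5).

Step 2 — sample covariance matrix, S[i,j] = (1/(n-1)) · Σ_k (x_{k,i} - mean_i) · (x_{k,j} - mean_j), divisor n-1 = 5:
  S[A,A] = ((-4.8333)·(-4.8333) + (-2.8333)·(-2.8333) + (2.1667)·(2.1667) + (0.1667)·(0.1667) + (3.1667)·(3.1667) + (2.1667)·(2.1667)) / 5 = 50.8333/5 = 10.1667
  S[A,B] = ((-4.8333)·(1) + (-2.8333)·(1) + (2.1667)·(-1) + (0.1667)·(2) + (3.1667)·(-1) + (2.1667)·(-2)) / 5 = -17/5 = -3.4
  S[B,B] = ((1)·(1) + (1)·(1) + (-1)·(-1) + (2)·(2) + (-1)·(-1) + (-2)·(-2)) / 5 = 12/5 = 2.4
  S = [[10.1667, -3.4],
 [-3.4, 2.4]].

Step 3 — invert S. det(S) = 10.1667·2.4 - (-3.4)² = 12.84.
  S^{-1} = (1/det) · [[d, -b], [-b, a]] = [[0.1869, 0.2648],
 [0.2648, 0.7918]].

Step 4 — quadratic form (x̄ - mu_0)^T · S^{-1} · (x̄ - mu_0):
  S^{-1} · (x̄ - mu_0) = (2.0405, 4.974),
  (x̄ - mu_0)^T · [...] = (3.8333)·(2.0405) + (5)·(4.974) = 32.6921.

Step 5 — scale by n: T² = 6 · 32.6921 = 196.1526.

T² ≈ 196.1526


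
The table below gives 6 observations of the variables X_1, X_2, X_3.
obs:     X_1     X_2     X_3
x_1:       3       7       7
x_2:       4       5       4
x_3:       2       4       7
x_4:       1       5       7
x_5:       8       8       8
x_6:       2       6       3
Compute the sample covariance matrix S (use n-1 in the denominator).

Step 1 — column means:
  mean(X_1) = (3 + 4 + 2 + 1 + 8 + 2) / 6 = 20/6 = 3.3333
  mean(X_2) = (7 + 5 + 4 + 5 + 8 + 6) / 6 = 35/6 = 5.8333
  mean(X_3) = (7 + 4 + 7 + 7 + 8 + 3) / 6 = 36/6 = 6

Step 2 — sample covariance S[i,j] = (1/(n-1)) · Σ_k (x_{k,i} - mean_i) · (x_{k,j} - mean_j), with n-1 = 5.
  S[X_1,X_1] = ((-0.3333)·(-0.3333) + (0.6667)·(0.6667) + (-1.3333)·(-1.3333) + (-2.3333)·(-2.3333) + (4.6667)·(4.6667) + (-1.3333)·(-1.3333)) / 5 = 31.3333/5 = 6.2667
  S[X_1,X_2] = ((-0.3333)·(1.1667) + (0.6667)·(-0.8333) + (-1.3333)·(-1.8333) + (-2.3333)·(-0.8333) + (4.6667)·(2.1667) + (-1.3333)·(0.1667)) / 5 = 13.3333/5 = 2.6667
  S[X_1,X_3] = ((-0.3333)·(1) + (0.6667)·(-2) + (-1.3333)·(1) + (-2.3333)·(1) + (4.6667)·(2) + (-1.3333)·(-3)) / 5 = 8/5 = 1.6
  S[X_2,X_2] = ((1.1667)·(1.1667) + (-0.8333)·(-0.8333) + (-1.8333)·(-1.8333) + (-0.8333)·(-0.8333) + (2.1667)·(2.1667) + (0.1667)·(0.1667)) / 5 = 10.8333/5 = 2.1667
  S[X_2,X_3] = ((1.1667)·(1) + (-0.8333)·(-2) + (-1.8333)·(1) + (-0.8333)·(1) + (2.1667)·(2) + (0.1667)·(-3)) / 5 = 4/5 = 0.8
  S[X_3,X_3] = ((1)·(1) + (-2)·(-2) + (1)·(1) + (1)·(1) + (2)·(2) + (-3)·(-3)) / 5 = 20/5 = 4

S is symmetric (S[j,i] = S[i,j]). Assembling:

S = [[6.2667, 2.6667, 1.6],
 [2.6667, 2.1667, 0.8],
 [1.6, 0.8, 4]]


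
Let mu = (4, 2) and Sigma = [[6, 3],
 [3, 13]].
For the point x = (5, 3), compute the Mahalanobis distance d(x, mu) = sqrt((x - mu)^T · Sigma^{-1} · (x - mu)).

Step 1 — centre the observation: (x - mu) = (1, 1).

Step 2 — invert Sigma. det(Sigma) = 6·13 - (3)² = 69.
  Sigma^{-1} = (1/det) · [[d, -b], [-b, a]] = [[0.1884, -0.0435],
 [-0.0435, 0.087]].

Step 3 — form the quadratic (x - mu)^T · Sigma^{-1} · (x - mu):
  Sigma^{-1} · (x - mu) = (0.1449, 0.0435).
  (x - mu)^T · [Sigma^{-1} · (x - mu)] = (1)·(0.1449) + (1)·(0.0435) = 0.1884.

Step 4 — take square root: d = √(0.1884) ≈ 0.4341.

d(x, mu) = √(0.1884) ≈ 0.4341


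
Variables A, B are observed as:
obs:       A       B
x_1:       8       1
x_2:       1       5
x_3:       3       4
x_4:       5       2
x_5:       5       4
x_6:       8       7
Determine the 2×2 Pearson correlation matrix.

Step 1 — column means:
  mean(A) = (8 + 1 + 3 + 5 + 5 + 8) / 6 = 30/6 = 5
  mean(B) = (1 + 5 + 4 + 2 + 4 + 7) / 6 = 23/6 = 3.8333

Step 2 — sample variances and covariances s[i,j] = (1/(n-1)) · Σ_k (x_{k,i} - mean_i) · (x_{k,j} - mean_j), with n-1 = 5:
  s[A,A] = ((3)·(3) + (-4)·(-4) + (-2)·(-2) + (0)·(0) + (0)·(0) + (3)·(3)) / 5 = 38/5 = 7.6
  s[A,B] = ((3)·(-2.8333) + (-4)·(1.1667) + (-2)·(0.1667) + (0)·(-1.8333) + (0)·(0.1667) + (3)·(3.1667)) / 5 = -4/5 = -0.8
  s[B,B] = ((-2.8333)·(-2.8333) + (1.1667)·(1.1667) + (0.1667)·(0.1667) + (-1.8333)·(-1.8333) + (0.1667)·(0.1667) + (3.1667)·(3.1667)) / 5 = 22.8333/5 = 4.5667
  Sample standard deviations s_i = √(s[i,i]):
  s(A) = √(7.6) = 2.7568
  s(B) = √(4.5667) = 2.137

Step 3 — r_{ij} = s_{ij} / (s_i · s_j):
  r[A,A] = 1 (diagonal).
  r[A,B] = -0.8 / (2.7568 · 2.137) = -0.8 / 5.8912 = -0.1358
  r[B,B] = 1 (diagonal).

R is symmetric with unit diagonal. Assembling:

R = [[1, -0.1358],
 [-0.1358, 1]]


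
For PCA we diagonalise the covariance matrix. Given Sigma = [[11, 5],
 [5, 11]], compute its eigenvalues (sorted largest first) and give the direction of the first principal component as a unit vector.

Step 1 — characteristic polynomial of 2×2 Sigma:
  det(Sigma - λI) = λ² - trace · λ + det = 0.
  trace = 11 + 11 = 22, det = 11·11 - (5)² = 96.
Step 2 — discriminant:
  Δ = trace² - 4·det = 484 - 384 = 100.
Step 3 — eigenvalues:
  λ = (trace ± √Δ)/2 = (22 ± 10)/2,
  λ_1 = 16,  λ_2 = 6.

Step 4 — unit eigenvector for λ_1: solve (Sigma - λ_1 I)v = 0. First row:
  (11 - 16)·v_x + (5)·v_y = 0, i.e. (-5)·v_x + (5)·v_y = 0,
  so v ∝ (b, λ_1 - a) = (5, 5) = u.
  ||u|| = √((5)² + (5)²) = √(50) ≈ 7.0711,
  v_1 = u/||u|| ≈ (0.7071, 0.7071) (||v_1|| = 1).

λ_1 = 16,  λ_2 = 6;  v_1 ≈ (0.7071, 0.7071)


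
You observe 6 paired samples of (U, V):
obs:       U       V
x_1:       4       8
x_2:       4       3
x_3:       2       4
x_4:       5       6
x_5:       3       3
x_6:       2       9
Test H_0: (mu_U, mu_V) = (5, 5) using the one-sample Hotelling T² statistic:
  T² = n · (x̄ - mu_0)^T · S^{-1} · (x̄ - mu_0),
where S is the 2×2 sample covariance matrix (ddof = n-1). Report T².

Step 1 — sample mean vector:
  mean(U) = (4 + 4 + 2 + 5 + 3 + 2) / 6 = 20/6 = 3.3333
  mean(V) = (8 + 3 + 4 + 6 + 3 + 9) / 6 = 33/6 = 5.5
  x̄ = (3.3333, 5.5),  deviation x̄ - mu_0 = (3.3333, 5.5) - (5, 5) = (-1.6667, 0.5).

Step 2 — sample covariance matrix, S[i,j] = (1/(n-1)) · Σ_k (x_{k,i} - mean_i) · (x_{k,j} - mean_j), divisor n-1 = 5:
  S[U,U] = ((0.6667)·(0.6667) + (0.6667)·(0.6667) + (-1.3333)·(-1.3333) + (1.6667)·(1.6667) + (-0.3333)·(-0.3333) + (-1.3333)·(-1.3333)) / 5 = 7.3333/5 = 1.4667
  S[U,V] = ((0.6667)·(2.5) + (0.6667)·(-2.5) + (-1.3333)·(-1.5) + (1.6667)·(0.5) + (-0.3333)·(-2.5) + (-1.3333)·(3.5)) / 5 = -1/5 = -0.2
  S[V,V] = ((2.5)·(2.5) + (-2.5)·(-2.5) + (-1.5)·(-1.5) + (0.5)·(0.5) + (-2.5)·(-2.5) + (3.5)·(3.5)) / 5 = 33.5/5 = 6.7
  S = [[1.4667, -0.2],
 [-0.2, 6.7]].

Step 3 — invert S. det(S) = 1.4667·6.7 - (-0.2)² = 9.7867.
  S^{-1} = (1/det) · [[d, -b], [-b, a]] = [[0.6846, 0.0204],
 [0.0204, 0.1499]].

Step 4 — quadratic form (x̄ - mu_0)^T · S^{-1} · (x̄ - mu_0):
  S^{-1} · (x̄ - mu_0) = (-1.1308, 0.0409),
  (x̄ - mu_0)^T · [...] = (-1.6667)·(-1.1308) + (0.5)·(0.0409) = 1.9051.

Step 5 — scale by n: T² = 6 · 1.9051 = 11.4305.

T² ≈ 11.4305


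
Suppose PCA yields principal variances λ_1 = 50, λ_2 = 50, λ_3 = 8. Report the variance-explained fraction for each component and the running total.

Step 1 — total variance = trace(Sigma) = Σ λ_i = 50 + 50 + 8 = 108.

Step 2 — fraction explained by component i = λ_i / Σ λ:
  PC1: 50/108 = 0.463
  PC2: 50/108 = 0.463
  PC3: 8/108 = 0.0741

Step 3 — cumulative fraction after k components = (λ_1 + ... + λ_k) / Σ λ:
  k = 1: 50/108 = 0.463
  k = 2: (50 + 50)/108 = 100/108 = 0.9259
  k = 3: (50 + 50 + 8)/108 = 108/108 = 1

Summary (fraction, with percent):

explained: PC1 0.463 (46.3%), PC2 0.463 (46.3%), PC3 0.0741 (7.41%);  cumulative: 0.463, 0.9259, 1


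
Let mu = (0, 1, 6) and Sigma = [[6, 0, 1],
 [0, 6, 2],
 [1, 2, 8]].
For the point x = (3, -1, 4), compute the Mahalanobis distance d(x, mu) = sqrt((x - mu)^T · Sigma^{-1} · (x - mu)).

Step 1 — centre the observation: (x - mu) = (3, -2, -2).

Step 2 — invert Sigma (cofactor / det for 3×3, or solve directly):
  Sigma^{-1} = [[0.1705, 0.0078, -0.0233],
 [0.0078, 0.1822, -0.0465],
 [-0.0233, -0.0465, 0.1395]].

Step 3 — form the quadratic (x - mu)^T · Sigma^{-1} · (x - mu):
  Sigma^{-1} · (x - mu) = (0.5426, -0.2481, -0.2558).
  (x - mu)^T · [Sigma^{-1} · (x - mu)] = (3)·(0.5426) + (-2)·(-0.2481) + (-2)·(-0.2558) = 2.6357.

Step 4 — take square root: d = √(2.6357) ≈ 1.6235.

d(x, mu) = √(2.6357) ≈ 1.6235


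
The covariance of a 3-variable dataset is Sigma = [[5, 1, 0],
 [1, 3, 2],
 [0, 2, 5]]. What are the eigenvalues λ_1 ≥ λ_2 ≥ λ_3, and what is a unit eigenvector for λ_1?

Step 1 — characteristic polynomial p(λ) = det(λI - Sigma) = λ³ - tr·λ² + c_1·λ - det, where tr = trace, c_1 = sum of the principal 2×2 minors, det = det(Sigma):
  tr = 5 + 3 + 5 = 13,
  c_1 = (5·3 - (1)²) + (5·5 - (0)²) + (3·5 - (2)²) = 14 + 25 + 11 = 50,
  det = 5·(3·5 - (2)²) - (1)·((1)·5 - (2)·(0)) + (0)·((1)·(2) - 3·(0)) = 5·(11) - (1)·(5) + (0)·(2) = 50.
  So p(λ) = λ³ - 13λ² + 50λ - 50.
Step 2 — look for an integer root (rational root theorem: any rational root is an integer divisor of 50). Testing λ = 5:
  p(5) = 125 - 325 + 250 - 50 = 0  ✓
  Dividing out (λ - 5): p(λ) = (λ - 5)(λ² - 8λ + 10).
Step 3 — remaining eigenvalues from the quadratic λ² - 8λ + 10 = 0:
  Δ = 8² - 4·10 = 64 - 40 = 24,  λ = (8 ± √24)/2 = (8 ± 4.899)/2 ≈ 6.4495 or 1.5505.
  Sorted: λ_1 = 6.4495,  λ_2 = 5,  λ_3 = 1.5505  (check: sum = 13 = tr ✓).

Step 4 — unit eigenvector for λ_1 ≈ 6.4495: v spans the null space of (Sigma - λ_1 I), whose rows are
  r_1 = (-1.4495, 1, 0),  r_2 = (1, -3.4495, 2),  r_3 = (0, 2, -1.4495).
  v is orthogonal to every row, so take v ∝ r_1 × r_2 = ((1)·(2) - (0)·(-3.4495), (0)·(1) - (-1.4495)·(2), (-1.4495)·(-3.4495) - (1)·(1)) ≈ (2, 2.899, 4).
  Let u = (2, 2.899, 4).
  ||u|| = √((2)² + (2.899)² + (4)²) = √(28.4041) ≈ 5.3295,  v_1 = u/||u|| ≈ (0.3753, 0.5439, 0.7505) (||v_1|| = 1).

λ_1 = 6.4495,  λ_2 = 5,  λ_3 = 1.5505;  v_1 ≈ (0.3753, 0.5439, 0.7505)


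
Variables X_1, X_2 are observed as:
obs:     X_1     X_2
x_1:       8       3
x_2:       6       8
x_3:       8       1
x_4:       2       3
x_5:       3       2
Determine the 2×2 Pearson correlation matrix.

Step 1 — column means:
  mean(X_1) = (8 + 6 + 8 + 2 + 3) / 5 = 27/5 = 5.4
  mean(X_2) = (3 + 8 + 1 + 3 + 2) / 5 = 17/5 = 3.4

Step 2 — sample variances and covariances s[i,j] = (1/(n-1)) · Σ_k (x_{k,i} - mean_i) · (x_{k,j} - mean_j), with n-1 = 4:
  s[X_1,X_1] = ((2.6)·(2.6) + (0.6)·(0.6) + (2.6)·(2.6) + (-3.4)·(-3.4) + (-2.4)·(-2.4)) / 4 = 31.2/4 = 7.8
  s[X_1,X_2] = ((2.6)·(-0.4) + (0.6)·(4.6) + (2.6)·(-2.4) + (-3.4)·(-0.4) + (-2.4)·(-1.4)) / 4 = 0.2/4 = 0.05
  s[X_2,X_2] = ((-0.4)·(-0.4) + (4.6)·(4.6) + (-2.4)·(-2.4) + (-0.4)·(-0.4) + (-1.4)·(-1.4)) / 4 = 29.2/4 = 7.3
  Sample standard deviations s_i = √(s[i,i]):
  s(X_1) = √(7.8) = 2.7928
  s(X_2) = √(7.3) = 2.7019

Step 3 — r_{ij} = s_{ij} / (s_i · s_j):
  r[X_1,X_1] = 1 (diagonal).
  r[X_1,X_2] = 0.05 / (2.7928 · 2.7019) = 0.05 / 7.5459 = 0.0066
  r[X_2,X_2] = 1 (diagonal).

R is symmetric with unit diagonal. Assembling:

R = [[1, 0.0066],
 [0.0066, 1]]


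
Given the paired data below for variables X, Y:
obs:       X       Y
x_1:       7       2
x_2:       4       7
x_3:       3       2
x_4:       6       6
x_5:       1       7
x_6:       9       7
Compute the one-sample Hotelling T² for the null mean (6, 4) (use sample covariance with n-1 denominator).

Step 1 — sample mean vector:
  mean(X) = (7 + 4 + 3 + 6 + 1 + 9) / 6 = 30/6 = 5
  mean(Y) = (2 + 7 + 2 + 6 + 7 + 7) / 6 = 31/6 = 5.1667
  x̄ = (5, 5.1667),  deviation x̄ - mu_0 = (5, 5.1667) - (6, 4) = (-1, 1.1667).

Step 2 — sample covariance matrix, S[i,j] = (1/(n-1)) · Σ_k (x_{k,i} - mean_i) · (x_{k,j} - mean_j), divisor n-1 = 5:
  S[X,X] = ((2)·(2) + (-1)·(-1) + (-2)·(-2) + (1)·(1) + (-4)·(-4) + (4)·(4)) / 5 = 42/5 = 8.4
  S[X,Y] = ((2)·(-3.1667) + (-1)·(1.8333) + (-2)·(-3.1667) + (1)·(0.8333) + (-4)·(1.8333) + (4)·(1.8333)) / 5 = -1/5 = -0.2
  S[Y,Y] = ((-3.1667)·(-3.1667) + (1.8333)·(1.8333) + (-3.1667)·(-3.1667) + (0.8333)·(0.8333) + (1.8333)·(1.8333) + (1.8333)·(1.8333)) / 5 = 30.8333/5 = 6.1667
  S = [[8.4, -0.2],
 [-0.2, 6.1667]].

Step 3 — invert S. det(S) = 8.4·6.1667 - (-0.2)² = 51.76.
  S^{-1} = (1/det) · [[d, -b], [-b, a]] = [[0.1191, 0.0039],
 [0.0039, 0.1623]].

Step 4 — quadratic form (x̄ - mu_0)^T · S^{-1} · (x̄ - mu_0):
  S^{-1} · (x̄ - mu_0) = (-0.1146, 0.1855),
  (x̄ - mu_0)^T · [...] = (-1)·(-0.1146) + (1.1667)·(0.1855) = 0.331.

Step 5 — scale by n: T² = 6 · 0.331 = 1.9861.

T² ≈ 1.9861


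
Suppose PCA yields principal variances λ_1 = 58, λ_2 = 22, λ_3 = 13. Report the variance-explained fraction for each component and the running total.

Step 1 — total variance = trace(Sigma) = Σ λ_i = 58 + 22 + 13 = 93.

Step 2 — fraction explained by component i = λ_i / Σ λ:
  PC1: 58/93 = 0.6237
  PC2: 22/93 = 0.2366
  PC3: 13/93 = 0.1398

Step 3 — cumulative fraction after k components = (λ_1 + ... + λ_k) / Σ λ:
  k = 1: 58/93 = 0.6237
  k = 2: (58 + 22)/93 = 80/93 = 0.8602
  k = 3: (58 + 22 + 13)/93 = 93/93 = 1

Summary (fraction, with percent):

explained: PC1 0.6237 (62.37%), PC2 0.2366 (23.66%), PC3 0.1398 (13.98%);  cumulative: 0.6237, 0.8602, 1


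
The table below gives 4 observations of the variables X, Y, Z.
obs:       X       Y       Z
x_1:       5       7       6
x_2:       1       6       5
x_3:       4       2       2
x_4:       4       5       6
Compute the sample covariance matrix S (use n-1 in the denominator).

Step 1 — column means:
  mean(X) = (5 + 1 + 4 + 4) / 4 = 14/4 = 3.5
  mean(Y) = (7 + 6 + 2 + 5) / 4 = 20/4 = 5
  mean(Z) = (6 + 5 + 2 + 6) / 4 = 19/4 = 4.75

Step 2 — sample covariance S[i,j] = (1/(n-1)) · Σ_k (x_{k,i} - mean_i) · (x_{k,j} - mean_j), with n-1 = 3.
  S[X,X] = ((1.5)·(1.5) + (-2.5)·(-2.5) + (0.5)·(0.5) + (0.5)·(0.5)) / 3 = 9/3 = 3
  S[X,Y] = ((1.5)·(2) + (-2.5)·(1) + (0.5)·(-3) + (0.5)·(0)) / 3 = -1/3 = -0.3333
  S[X,Z] = ((1.5)·(1.25) + (-2.5)·(0.25) + (0.5)·(-2.75) + (0.5)·(1.25)) / 3 = 0.5/3 = 0.1667
  S[Y,Y] = ((2)·(2) + (1)·(1) + (-3)·(-3) + (0)·(0)) / 3 = 14/3 = 4.6667
  S[Y,Z] = ((2)·(1.25) + (1)·(0.25) + (-3)·(-2.75) + (0)·(1.25)) / 3 = 11/3 = 3.6667
  S[Z,Z] = ((1.25)·(1.25) + (0.25)·(0.25) + (-2.75)·(-2.75) + (1.25)·(1.25)) / 3 = 10.75/3 = 3.5833

S is symmetric (S[j,i] = S[i,j]). Assembling:

S = [[3, -0.3333, 0.1667],
 [-0.3333, 4.6667, 3.6667],
 [0.1667, 3.6667, 3.5833]]


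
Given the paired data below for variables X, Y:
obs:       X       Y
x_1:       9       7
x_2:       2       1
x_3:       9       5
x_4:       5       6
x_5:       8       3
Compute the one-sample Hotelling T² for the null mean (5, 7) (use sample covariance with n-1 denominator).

Step 1 — sample mean vector:
  mean(X) = (9 + 2 + 9 + 5 + 8) / 5 = 33/5 = 6.6
  mean(Y) = (7 + 1 + 5 + 6 + 3) / 5 = 22/5 = 4.4
  x̄ = (6.6, 4.4),  deviation x̄ - mu_0 = (6.6, 4.4) - (5, 7) = (1.6, -2.6).

Step 2 — sample covariance matrix, S[i,j] = (1/(n-1)) · Σ_k (x_{k,i} - mean_i) · (x_{k,j} - mean_j), divisor n-1 = 4:
  S[X,X] = ((2.4)·(2.4) + (-4.6)·(-4.6) + (2.4)·(2.4) + (-1.6)·(-1.6) + (1.4)·(1.4)) / 4 = 37.2/4 = 9.3
  S[X,Y] = ((2.4)·(2.6) + (-4.6)·(-3.4) + (2.4)·(0.6) + (-1.6)·(1.6) + (1.4)·(-1.4)) / 4 = 18.8/4 = 4.7
  S[Y,Y] = ((2.6)·(2.6) + (-3.4)·(-3.4) + (0.6)·(0.6) + (1.6)·(1.6) + (-1.4)·(-1.4)) / 4 = 23.2/4 = 5.8
  S = [[9.3, 4.7],
 [4.7, 5.8]].

Step 3 — invert S. det(S) = 9.3·5.8 - (4.7)² = 31.85.
  S^{-1} = (1/det) · [[d, -b], [-b, a]] = [[0.1821, -0.1476],
 [-0.1476, 0.292]].

Step 4 — quadratic form (x̄ - mu_0)^T · S^{-1} · (x̄ - mu_0):
  S^{-1} · (x̄ - mu_0) = (0.675, -0.9953),
  (x̄ - mu_0)^T · [...] = (1.6)·(0.675) + (-2.6)·(-0.9953) = 3.6678.

Step 5 — scale by n: T² = 5 · 3.6678 = 18.3391.

T² ≈ 18.3391


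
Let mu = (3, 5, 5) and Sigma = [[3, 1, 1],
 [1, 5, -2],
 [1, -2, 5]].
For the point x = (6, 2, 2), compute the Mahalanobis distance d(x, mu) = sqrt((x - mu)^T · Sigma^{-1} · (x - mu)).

Step 1 — centre the observation: (x - mu) = (3, -3, -3).

Step 2 — invert Sigma (cofactor / det for 3×3, or solve directly):
  Sigma^{-1} = [[0.4286, -0.1429, -0.1429],
 [-0.1429, 0.2857, 0.1429],
 [-0.1429, 0.1429, 0.2857]].

Step 3 — form the quadratic (x - mu)^T · Sigma^{-1} · (x - mu):
  Sigma^{-1} · (x - mu) = (2.1429, -1.7143, -1.7143).
  (x - mu)^T · [Sigma^{-1} · (x - mu)] = (3)·(2.1429) + (-3)·(-1.7143) + (-3)·(-1.7143) = 16.7143.

Step 4 — take square root: d = √(16.7143) ≈ 4.0883.

d(x, mu) = √(16.7143) ≈ 4.0883


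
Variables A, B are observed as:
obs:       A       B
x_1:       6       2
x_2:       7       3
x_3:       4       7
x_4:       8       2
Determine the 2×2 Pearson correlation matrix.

Step 1 — column means:
  mean(A) = (6 + 7 + 4 + 8) / 4 = 25/4 = 6.25
  mean(B) = (2 + 3 + 7 + 2) / 4 = 14/4 = 3.5

Step 2 — sample variances and covariances s[i,j] = (1/(n-1)) · Σ_k (x_{k,i} - mean_i) · (x_{k,j} - mean_j), with n-1 = 3:
  s[A,A] = ((-0.25)·(-0.25) + (0.75)·(0.75) + (-2.25)·(-2.25) + (1.75)·(1.75)) / 3 = 8.75/3 = 2.9167
  s[A,B] = ((-0.25)·(-1.5) + (0.75)·(-0.5) + (-2.25)·(3.5) + (1.75)·(-1.5)) / 3 = -10.5/3 = -3.5
  s[B,B] = ((-1.5)·(-1.5) + (-0.5)·(-0.5) + (3.5)·(3.5) + (-1.5)·(-1.5)) / 3 = 17/3 = 5.6667
  Sample standard deviations s_i = √(s[i,i]):
  s(A) = √(2.9167) = 1.7078
  s(B) = √(5.6667) = 2.3805

Step 3 — r_{ij} = s_{ij} / (s_i · s_j):
  r[A,A] = 1 (diagonal).
  r[A,B] = -3.5 / (1.7078 · 2.3805) = -3.5 / 4.0654 = -0.8609
  r[B,B] = 1 (diagonal).

R is symmetric with unit diagonal. Assembling:

R = [[1, -0.8609],
 [-0.8609, 1]]


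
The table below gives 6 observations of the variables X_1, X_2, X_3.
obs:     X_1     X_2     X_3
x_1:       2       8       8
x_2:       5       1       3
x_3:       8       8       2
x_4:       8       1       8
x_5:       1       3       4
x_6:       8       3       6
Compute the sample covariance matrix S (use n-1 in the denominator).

Step 1 — column means:
  mean(X_1) = (2 + 5 + 8 + 8 + 1 + 8) / 6 = 32/6 = 5.3333
  mean(X_2) = (8 + 1 + 8 + 1 + 3 + 3) / 6 = 24/6 = 4
  mean(X_3) = (8 + 3 + 2 + 8 + 4 + 6) / 6 = 31/6 = 5.1667

Step 2 — sample covariance S[i,j] = (1/(n-1)) · Σ_k (x_{k,i} - mean_i) · (x_{k,j} - mean_j), with n-1 = 5.
  S[X_1,X_1] = ((-3.3333)·(-3.3333) + (-0.3333)·(-0.3333) + (2.6667)·(2.6667) + (2.6667)·(2.6667) + (-4.3333)·(-4.3333) + (2.6667)·(2.6667)) / 5 = 51.3333/5 = 10.2667
  S[X_1,X_2] = ((-3.3333)·(4) + (-0.3333)·(-3) + (2.6667)·(4) + (2.6667)·(-3) + (-4.3333)·(-1) + (2.6667)·(-1)) / 5 = -8/5 = -1.6
  S[X_1,X_3] = ((-3.3333)·(2.8333) + (-0.3333)·(-2.1667) + (2.6667)·(-3.1667) + (2.6667)·(2.8333) + (-4.3333)·(-1.1667) + (2.6667)·(0.8333)) / 5 = -2.3333/5 = -0.4667
  S[X_2,X_2] = ((4)·(4) + (-3)·(-3) + (4)·(4) + (-3)·(-3) + (-1)·(-1) + (-1)·(-1)) / 5 = 52/5 = 10.4
  S[X_2,X_3] = ((4)·(2.8333) + (-3)·(-2.1667) + (4)·(-3.1667) + (-3)·(2.8333) + (-1)·(-1.1667) + (-1)·(0.8333)) / 5 = -3/5 = -0.6
  S[X_3,X_3] = ((2.8333)·(2.8333) + (-2.1667)·(-2.1667) + (-3.1667)·(-3.1667) + (2.8333)·(2.8333) + (-1.1667)·(-1.1667) + (0.8333)·(0.8333)) / 5 = 32.8333/5 = 6.5667

S is symmetric (S[j,i] = S[i,j]). Assembling:

S = [[10.2667, -1.6, -0.4667],
 [-1.6, 10.4, -0.6],
 [-0.4667, -0.6, 6.5667]]


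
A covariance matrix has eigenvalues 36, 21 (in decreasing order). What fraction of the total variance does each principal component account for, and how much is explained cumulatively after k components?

Step 1 — total variance = trace(Sigma) = Σ λ_i = 36 + 21 = 57.

Step 2 — fraction explained by component i = λ_i / Σ λ:
  PC1: 36/57 = 0.6316
  PC2: 21/57 = 0.3684

Step 3 — cumulative fraction after k components = (λ_1 + ... + λ_k) / Σ λ:
  k = 1: 36/57 = 0.6316
  k = 2: (36 + 21)/57 = 57/57 = 1

Summary (fraction, with percent):

explained: PC1 0.6316 (63.16%), PC2 0.3684 (36.84%);  cumulative: 0.6316, 1


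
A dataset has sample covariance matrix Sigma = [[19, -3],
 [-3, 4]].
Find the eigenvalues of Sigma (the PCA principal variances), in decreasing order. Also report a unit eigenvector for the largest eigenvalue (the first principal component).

Step 1 — characteristic polynomial of 2×2 Sigma:
  det(Sigma - λI) = λ² - trace · λ + det = 0.
  trace = 19 + 4 = 23, det = 19·4 - (-3)² = 67.
Step 2 — discriminant:
  Δ = trace² - 4·det = 529 - 268 = 261.
Step 3 — eigenvalues:
  λ = (trace ± √Δ)/2 = (23 ± 16.1555)/2,
  λ_1 = 19.5777,  λ_2 = 3.4223.

Step 4 — unit eigenvector for λ_1: solve (Sigma - λ_1 I)v = 0. First row:
  (19 - 19.5777)·v_x + (-3)·v_y = 0, i.e. (-0.5777)·v_x + (-3)·v_y = 0,
  so v ∝ (b, λ_1 - a) = (-3, 0.5777); multiply by -1 so the first entry is positive: u = (3, -0.5777).
  ||u|| = √((3)² + (-0.5777)²) = √(9.3338) ≈ 3.0551,
  v_1 = u/||u|| ≈ (0.982, -0.1891) (||v_1|| = 1).

λ_1 = 19.5777,  λ_2 = 3.4223;  v_1 ≈ (0.982, -0.1891)


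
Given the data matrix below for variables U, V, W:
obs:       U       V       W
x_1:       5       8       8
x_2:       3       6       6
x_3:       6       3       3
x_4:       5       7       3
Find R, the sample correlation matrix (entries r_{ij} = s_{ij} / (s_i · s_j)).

Step 1 — column means:
  mean(U) = (5 + 3 + 6 + 5) / 4 = 19/4 = 4.75
  mean(V) = (8 + 6 + 3 + 7) / 4 = 24/4 = 6
  mean(W) = (8 + 6 + 3 + 3) / 4 = 20/4 = 5

Step 2 — sample variances and covariances s[i,j] = (1/(n-1)) · Σ_k (x_{k,i} - mean_i) · (x_{k,j} - mean_j), with n-1 = 3:
  s[U,U] = ((0.25)·(0.25) + (-1.75)·(-1.75) + (1.25)·(1.25) + (0.25)·(0.25)) / 3 = 4.75/3 = 1.5833
  s[U,V] = ((0.25)·(2) + (-1.75)·(0) + (1.25)·(-3) + (0.25)·(1)) / 3 = -3/3 = -1
  s[U,W] = ((0.25)·(3) + (-1.75)·(1) + (1.25)·(-2) + (0.25)·(-2)) / 3 = -4/3 = -1.3333
  s[V,V] = ((2)·(2) + (0)·(0) + (-3)·(-3) + (1)·(1)) / 3 = 14/3 = 4.6667
  s[V,W] = ((2)·(3) + (0)·(1) + (-3)·(-2) + (1)·(-2)) / 3 = 10/3 = 3.3333
  s[W,W] = ((3)·(3) + (1)·(1) + (-2)·(-2) + (-2)·(-2)) / 3 = 18/3 = 6
  Sample standard deviations s_i = √(s[i,i]):
  s(U) = √(1.5833) = 1.2583
  s(V) = √(4.6667) = 2.1602
  s(W) = √(6) = 2.4495

Step 3 — r_{ij} = s_{ij} / (s_i · s_j):
  r[U,U] = 1 (diagonal).
  r[U,V] = -1 / (1.2583 · 2.1602) = -1 / 2.7183 = -0.3679
  r[U,W] = -1.3333 / (1.2583 · 2.4495) = -1.3333 / 3.0822 = -0.4326
  r[V,V] = 1 (diagonal).
  r[V,W] = 3.3333 / (2.1602 · 2.4495) = 3.3333 / 5.2915 = 0.6299
  r[W,W] = 1 (diagonal).

R is symmetric with unit diagonal. Assembling:

R = [[1, -0.3679, -0.4326],
 [-0.3679, 1, 0.6299],
 [-0.4326, 0.6299, 1]]


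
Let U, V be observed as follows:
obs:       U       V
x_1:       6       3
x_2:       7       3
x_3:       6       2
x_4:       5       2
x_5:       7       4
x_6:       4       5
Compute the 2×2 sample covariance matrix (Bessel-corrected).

Step 1 — column means:
  mean(U) = (6 + 7 + 6 + 5 + 7 + 4) / 6 = 35/6 = 5.8333
  mean(V) = (3 + 3 + 2 + 2 + 4 + 5) / 6 = 19/6 = 3.1667

Step 2 — sample covariance S[i,j] = (1/(n-1)) · Σ_k (x_{k,i} - mean_i) · (x_{k,j} - mean_j), with n-1 = 5.
  S[U,U] = ((0.1667)·(0.1667) + (1.1667)·(1.1667) + (0.1667)·(0.1667) + (-0.8333)·(-0.8333) + (1.1667)·(1.1667) + (-1.8333)·(-1.8333)) / 5 = 6.8333/5 = 1.3667
  S[U,V] = ((0.1667)·(-0.1667) + (1.1667)·(-0.1667) + (0.1667)·(-1.1667) + (-0.8333)·(-1.1667) + (1.1667)·(0.8333) + (-1.8333)·(1.8333)) / 5 = -1.8333/5 = -0.3667
  S[V,V] = ((-0.1667)·(-0.1667) + (-0.1667)·(-0.1667) + (-1.1667)·(-1.1667) + (-1.1667)·(-1.1667) + (0.8333)·(0.8333) + (1.8333)·(1.8333)) / 5 = 6.8333/5 = 1.3667

S is symmetric (S[j,i] = S[i,j]). Assembling:

S = [[1.3667, -0.3667],
 [-0.3667, 1.3667]]


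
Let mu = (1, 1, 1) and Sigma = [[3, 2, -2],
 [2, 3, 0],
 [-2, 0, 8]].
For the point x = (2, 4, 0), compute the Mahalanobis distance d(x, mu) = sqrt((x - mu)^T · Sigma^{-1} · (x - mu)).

Step 1 — centre the observation: (x - mu) = (1, 3, -1).

Step 2 — invert Sigma (cofactor / det for 3×3, or solve directly):
  Sigma^{-1} = [[0.8571, -0.5714, 0.2143],
 [-0.5714, 0.7143, -0.1429],
 [0.2143, -0.1429, 0.1786]].

Step 3 — form the quadratic (x - mu)^T · Sigma^{-1} · (x - mu):
  Sigma^{-1} · (x - mu) = (-1.0714, 1.7143, -0.3929).
  (x - mu)^T · [Sigma^{-1} · (x - mu)] = (1)·(-1.0714) + (3)·(1.7143) + (-1)·(-0.3929) = 4.4643.

Step 4 — take square root: d = √(4.4643) ≈ 2.1129.

d(x, mu) = √(4.4643) ≈ 2.1129


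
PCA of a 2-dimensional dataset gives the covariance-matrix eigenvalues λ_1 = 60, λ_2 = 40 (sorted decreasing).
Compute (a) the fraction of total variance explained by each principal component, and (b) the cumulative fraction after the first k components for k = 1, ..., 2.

Step 1 — total variance = trace(Sigma) = Σ λ_i = 60 + 40 = 100.

Step 2 — fraction explained by component i = λ_i / Σ λ:
  PC1: 60/100 = 0.6
  PC2: 40/100 = 0.4

Step 3 — cumulative fraction after k components = (λ_1 + ... + λ_k) / Σ λ:
  k = 1: 60/100 = 0.6
  k = 2: (60 + 40)/100 = 100/100 = 1

Summary (fraction, with percent):

explained: PC1 0.6 (60%), PC2 0.4 (40%);  cumulative: 0.6, 1


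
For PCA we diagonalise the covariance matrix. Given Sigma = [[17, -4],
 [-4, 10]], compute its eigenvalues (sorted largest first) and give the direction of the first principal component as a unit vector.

Step 1 — characteristic polynomial of 2×2 Sigma:
  det(Sigma - λI) = λ² - trace · λ + det = 0.
  trace = 17 + 10 = 27, det = 17·10 - (-4)² = 154.
Step 2 — discriminant:
  Δ = trace² - 4·det = 729 - 616 = 113.
Step 3 — eigenvalues:
  λ = (trace ± √Δ)/2 = (27 ± 10.6301)/2,
  λ_1 = 18.8151,  λ_2 = 8.1849.

Step 4 — unit eigenvector for λ_1: solve (Sigma - λ_1 I)v = 0. First row:
  (17 - 18.8151)·v_x + (-4)·v_y = 0, i.e. (-1.8151)·v_x + (-4)·v_y = 0,
  so v ∝ (b, λ_1 - a) = (-4, 1.8151); multiply by -1 so the first entry is positive: u = (4, -1.8151).
  ||u|| = √((4)² + (-1.8151)²) = √(19.2945) ≈ 4.3925,
  v_1 = u/||u|| ≈ (0.9106, -0.4132) (||v_1|| = 1).

λ_1 = 18.8151,  λ_2 = 8.1849;  v_1 ≈ (0.9106, -0.4132)


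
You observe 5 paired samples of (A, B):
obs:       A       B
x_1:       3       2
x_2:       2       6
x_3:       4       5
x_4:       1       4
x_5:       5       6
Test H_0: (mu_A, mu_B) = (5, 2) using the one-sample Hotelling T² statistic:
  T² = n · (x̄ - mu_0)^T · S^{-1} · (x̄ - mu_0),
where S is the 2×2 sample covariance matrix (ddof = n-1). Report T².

Step 1 — sample mean vector:
  mean(A) = (3 + 2 + 4 + 1 + 5) / 5 = 15/5 = 3
  mean(B) = (2 + 6 + 5 + 4 + 6) / 5 = 23/5 = 4.6
  x̄ = (3, 4.6),  deviation x̄ - mu_0 = (3, 4.6) - (5, 2) = (-2, 2.6).

Step 2 — sample covariance matrix, S[i,j] = (1/(n-1)) · Σ_k (x_{k,i} - mean_i) · (x_{k,j} - mean_j), divisor n-1 = 4:
  S[A,A] = ((0)·(0) + (-1)·(-1) + (1)·(1) + (-2)·(-2) + (2)·(2)) / 4 = 10/4 = 2.5
  S[A,B] = ((0)·(-2.6) + (-1)·(1.4) + (1)·(0.4) + (-2)·(-0.6) + (2)·(1.4)) / 4 = 3/4 = 0.75
  S[B,B] = ((-2.6)·(-2.6) + (1.4)·(1.4) + (0.4)·(0.4) + (-0.6)·(-0.6) + (1.4)·(1.4)) / 4 = 11.2/4 = 2.8
  S = [[2.5, 0.75],
 [0.75, 2.8]].

Step 3 — invert S. det(S) = 2.5·2.8 - (0.75)² = 6.4375.
  S^{-1} = (1/det) · [[d, -b], [-b, a]] = [[0.435, -0.1165],
 [-0.1165, 0.3883]].

Step 4 — quadratic form (x̄ - mu_0)^T · S^{-1} · (x̄ - mu_0):
  S^{-1} · (x̄ - mu_0) = (-1.1728, 1.2427),
  (x̄ - mu_0)^T · [...] = (-2)·(-1.1728) + (2.6)·(1.2427) = 5.5767.

Step 5 — scale by n: T² = 5 · 5.5767 = 27.8835.

T² ≈ 27.8835


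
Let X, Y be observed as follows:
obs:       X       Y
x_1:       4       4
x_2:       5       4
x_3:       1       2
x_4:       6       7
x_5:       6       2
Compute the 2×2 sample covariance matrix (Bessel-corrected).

Step 1 — column means:
  mean(X) = (4 + 5 + 1 + 6 + 6) / 5 = 22/5 = 4.4
  mean(Y) = (4 + 4 + 2 + 7 + 2) / 5 = 19/5 = 3.8

Step 2 — sample covariance S[i,j] = (1/(n-1)) · Σ_k (x_{k,i} - mean_i) · (x_{k,j} - mean_j), with n-1 = 4.
  S[X,X] = ((-0.4)·(-0.4) + (0.6)·(0.6) + (-3.4)·(-3.4) + (1.6)·(1.6) + (1.6)·(1.6)) / 4 = 17.2/4 = 4.3
  S[X,Y] = ((-0.4)·(0.2) + (0.6)·(0.2) + (-3.4)·(-1.8) + (1.6)·(3.2) + (1.6)·(-1.8)) / 4 = 8.4/4 = 2.1
  S[Y,Y] = ((0.2)·(0.2) + (0.2)·(0.2) + (-1.8)·(-1.8) + (3.2)·(3.2) + (-1.8)·(-1.8)) / 4 = 16.8/4 = 4.2

S is symmetric (S[j,i] = S[i,j]). Assembling:

S = [[4.3, 2.1],
 [2.1, 4.2]]


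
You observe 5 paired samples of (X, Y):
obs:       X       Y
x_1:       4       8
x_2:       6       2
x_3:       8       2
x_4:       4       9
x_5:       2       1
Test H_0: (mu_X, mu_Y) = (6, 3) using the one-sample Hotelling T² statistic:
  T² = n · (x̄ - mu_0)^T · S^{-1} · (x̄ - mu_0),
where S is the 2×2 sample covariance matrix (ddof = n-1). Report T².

Step 1 — sample mean vector:
  mean(X) = (4 + 6 + 8 + 4 + 2) / 5 = 24/5 = 4.8
  mean(Y) = (8 + 2 + 2 + 9 + 1) / 5 = 22/5 = 4.4
  x̄ = (4.8, 4.4),  deviation x̄ - mu_0 = (4.8, 4.4) - (6, 3) = (-1.2, 1.4).

Step 2 — sample covariance matrix, S[i,j] = (1/(n-1)) · Σ_k (x_{k,i} - mean_i) · (x_{k,j} - mean_j), divisor n-1 = 4:
  S[X,X] = ((-0.8)·(-0.8) + (1.2)·(1.2) + (3.2)·(3.2) + (-0.8)·(-0.8) + (-2.8)·(-2.8)) / 4 = 20.8/4 = 5.2
  S[X,Y] = ((-0.8)·(3.6) + (1.2)·(-2.4) + (3.2)·(-2.4) + (-0.8)·(4.6) + (-2.8)·(-3.4)) / 4 = -7.6/4 = -1.9
  S[Y,Y] = ((3.6)·(3.6) + (-2.4)·(-2.4) + (-2.4)·(-2.4) + (4.6)·(4.6) + (-3.4)·(-3.4)) / 4 = 57.2/4 = 14.3
  S = [[5.2, -1.9],
 [-1.9, 14.3]].

Step 3 — invert S. det(S) = 5.2·14.3 - (-1.9)² = 70.75.
  S^{-1} = (1/det) · [[d, -b], [-b, a]] = [[0.2021, 0.0269],
 [0.0269, 0.0735]].

Step 4 — quadratic form (x̄ - mu_0)^T · S^{-1} · (x̄ - mu_0):
  S^{-1} · (x̄ - mu_0) = (-0.2049, 0.0707),
  (x̄ - mu_0)^T · [...] = (-1.2)·(-0.2049) + (1.4)·(0.0707) = 0.3449.

Step 5 — scale by n: T² = 5 · 0.3449 = 1.7244.

T² ≈ 1.7244


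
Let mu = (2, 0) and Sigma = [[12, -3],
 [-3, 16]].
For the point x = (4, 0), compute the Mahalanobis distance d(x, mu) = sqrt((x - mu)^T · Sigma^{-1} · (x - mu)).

Step 1 — centre the observation: (x - mu) = (2, 0).

Step 2 — invert Sigma. det(Sigma) = 12·16 - (-3)² = 183.
  Sigma^{-1} = (1/det) · [[d, -b], [-b, a]] = [[0.0874, 0.0164],
 [0.0164, 0.0656]].

Step 3 — form the quadratic (x - mu)^T · Sigma^{-1} · (x - mu):
  Sigma^{-1} · (x - mu) = (0.1749, 0.0328).
  (x - mu)^T · [Sigma^{-1} · (x - mu)] = (2)·(0.1749) + (0)·(0.0328) = 0.3497.

Step 4 — take square root: d = √(0.3497) ≈ 0.5914.

d(x, mu) = √(0.3497) ≈ 0.5914


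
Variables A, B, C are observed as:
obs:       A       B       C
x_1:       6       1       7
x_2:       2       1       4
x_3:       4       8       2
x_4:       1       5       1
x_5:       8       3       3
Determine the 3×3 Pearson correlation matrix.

Step 1 — column means:
  mean(A) = (6 + 2 + 4 + 1 + 8) / 5 = 21/5 = 4.2
  mean(B) = (1 + 1 + 8 + 5 + 3) / 5 = 18/5 = 3.6
  mean(C) = (7 + 4 + 2 + 1 + 3) / 5 = 17/5 = 3.4

Step 2 — sample variances and covariances s[i,j] = (1/(n-1)) · Σ_k (x_{k,i} - mean_i) · (x_{k,j} - mean_j), with n-1 = 4:
  s[A,A] = ((1.8)·(1.8) + (-2.2)·(-2.2) + (-0.2)·(-0.2) + (-3.2)·(-3.2) + (3.8)·(3.8)) / 4 = 32.8/4 = 8.2
  s[A,B] = ((1.8)·(-2.6) + (-2.2)·(-2.6) + (-0.2)·(4.4) + (-3.2)·(1.4) + (3.8)·(-0.6)) / 4 = -6.6/4 = -1.65
  s[A,C] = ((1.8)·(3.6) + (-2.2)·(0.6) + (-0.2)·(-1.4) + (-3.2)·(-2.4) + (3.8)·(-0.4)) / 4 = 11.6/4 = 2.9
  s[B,B] = ((-2.6)·(-2.6) + (-2.6)·(-2.6) + (4.4)·(4.4) + (1.4)·(1.4) + (-0.6)·(-0.6)) / 4 = 35.2/4 = 8.8
  s[B,C] = ((-2.6)·(3.6) + (-2.6)·(0.6) + (4.4)·(-1.4) + (1.4)·(-2.4) + (-0.6)·(-0.4)) / 4 = -20.2/4 = -5.05
  s[C,C] = ((3.6)·(3.6) + (0.6)·(0.6) + (-1.4)·(-1.4) + (-2.4)·(-2.4) + (-0.4)·(-0.4)) / 4 = 21.2/4 = 5.3
  Sample standard deviations s_i = √(s[i,i]):
  s(A) = √(8.2) = 2.8636
  s(B) = √(8.8) = 2.9665
  s(C) = √(5.3) = 2.3022

Step 3 — r_{ij} = s_{ij} / (s_i · s_j):
  r[A,A] = 1 (diagonal).
  r[A,B] = -1.65 / (2.8636 · 2.9665) = -1.65 / 8.4947 = -0.1942
  r[A,C] = 2.9 / (2.8636 · 2.3022) = 2.9 / 6.5924 = 0.4399
  r[B,B] = 1 (diagonal).
  r[B,C] = -5.05 / (2.9665 · 2.3022) = -5.05 / 6.8293 = -0.7395
  r[C,C] = 1 (diagonal).

R is symmetric with unit diagonal. Assembling:

R = [[1, -0.1942, 0.4399],
 [-0.1942, 1, -0.7395],
 [0.4399, -0.7395, 1]]


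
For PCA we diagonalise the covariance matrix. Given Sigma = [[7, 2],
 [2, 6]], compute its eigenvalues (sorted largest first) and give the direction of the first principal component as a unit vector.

Step 1 — characteristic polynomial of 2×2 Sigma:
  det(Sigma - λI) = λ² - trace · λ + det = 0.
  trace = 7 + 6 = 13, det = 7·6 - (2)² = 38.
Step 2 — discriminant:
  Δ = trace² - 4·det = 169 - 152 = 17.
Step 3 — eigenvalues:
  λ = (trace ± √Δ)/2 = (13 ± 4.1231)/2,
  λ_1 = 8.5616,  λ_2 = 4.4384.

Step 4 — unit eigenvector for λ_1: solve (Sigma - λ_1 I)v = 0. First row:
  (7 - 8.5616)·v_x + (2)·v_y = 0, i.e. (-1.5616)·v_x + (2)·v_y = 0,
  so v ∝ (b, λ_1 - a) = (2, 1.5616) = u.
  ||u|| = √((2)² + (1.5616)²) = √(6.4384) ≈ 2.5374,
  v_1 = u/||u|| ≈ (0.7882, 0.6154) (||v_1|| = 1).

λ_1 = 8.5616,  λ_2 = 4.4384;  v_1 ≈ (0.7882, 0.6154)


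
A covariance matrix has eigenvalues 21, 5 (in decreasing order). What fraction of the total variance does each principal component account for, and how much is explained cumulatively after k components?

Step 1 — total variance = trace(Sigma) = Σ λ_i = 21 + 5 = 26.

Step 2 — fraction explained by component i = λ_i / Σ λ:
  PC1: 21/26 = 0.8077
  PC2: 5/26 = 0.1923

Step 3 — cumulative fraction after k components = (λ_1 + ... + λ_k) / Σ λ:
  k = 1: 21/26 = 0.8077
  k = 2: (21 + 5)/26 = 26/26 = 1

Summary (fraction, with percent):

explained: PC1 0.8077 (80.77%), PC2 0.1923 (19.23%);  cumulative: 0.8077, 1


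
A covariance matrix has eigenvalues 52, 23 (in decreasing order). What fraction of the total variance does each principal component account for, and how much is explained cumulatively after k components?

Step 1 — total variance = trace(Sigma) = Σ λ_i = 52 + 23 = 75.

Step 2 — fraction explained by component i = λ_i / Σ λ:
  PC1: 52/75 = 0.6933
  PC2: 23/75 = 0.3067

Step 3 — cumulative fraction after k components = (λ_1 + ... + λ_k) / Σ λ:
  k = 1: 52/75 = 0.6933
  k = 2: (52 + 23)/75 = 75/75 = 1

Summary (fraction, with percent):

explained: PC1 0.6933 (69.33%), PC2 0.3067 (30.67%);  cumulative: 0.6933, 1


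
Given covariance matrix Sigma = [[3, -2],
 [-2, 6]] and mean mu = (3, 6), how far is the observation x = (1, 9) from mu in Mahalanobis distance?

Step 1 — centre the observation: (x - mu) = (-2, 3).

Step 2 — invert Sigma. det(Sigma) = 3·6 - (-2)² = 14.
  Sigma^{-1} = (1/det) · [[d, -b], [-b, a]] = [[0.4286, 0.1429],
 [0.1429, 0.2143]].

Step 3 — form the quadratic (x - mu)^T · Sigma^{-1} · (x - mu):
  Sigma^{-1} · (x - mu) = (-0.4286, 0.3571).
  (x - mu)^T · [Sigma^{-1} · (x - mu)] = (-2)·(-0.4286) + (3)·(0.3571) = 1.9286.

Step 4 — take square root: d = √(1.9286) ≈ 1.3887.

d(x, mu) = √(1.9286) ≈ 1.3887


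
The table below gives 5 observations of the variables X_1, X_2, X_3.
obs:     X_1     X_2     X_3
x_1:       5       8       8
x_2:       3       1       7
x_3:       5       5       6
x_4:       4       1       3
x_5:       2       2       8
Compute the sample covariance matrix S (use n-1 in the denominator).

Step 1 — column means:
  mean(X_1) = (5 + 3 + 5 + 4 + 2) / 5 = 19/5 = 3.8
  mean(X_2) = (8 + 1 + 5 + 1 + 2) / 5 = 17/5 = 3.4
  mean(X_3) = (8 + 7 + 6 + 3 + 8) / 5 = 32/5 = 6.4

Step 2 — sample covariance S[i,j] = (1/(n-1)) · Σ_k (x_{k,i} - mean_i) · (x_{k,j} - mean_j), with n-1 = 4.
  S[X_1,X_1] = ((1.2)·(1.2) + (-0.8)·(-0.8) + (1.2)·(1.2) + (0.2)·(0.2) + (-1.8)·(-1.8)) / 4 = 6.8/4 = 1.7
  S[X_1,X_2] = ((1.2)·(4.6) + (-0.8)·(-2.4) + (1.2)·(1.6) + (0.2)·(-2.4) + (-1.8)·(-1.4)) / 4 = 11.4/4 = 2.85
  S[X_1,X_3] = ((1.2)·(1.6) + (-0.8)·(0.6) + (1.2)·(-0.4) + (0.2)·(-3.4) + (-1.8)·(1.6)) / 4 = -2.6/4 = -0.65
  S[X_2,X_2] = ((4.6)·(4.6) + (-2.4)·(-2.4) + (1.6)·(1.6) + (-2.4)·(-2.4) + (-1.4)·(-1.4)) / 4 = 37.2/4 = 9.3
  S[X_2,X_3] = ((4.6)·(1.6) + (-2.4)·(0.6) + (1.6)·(-0.4) + (-2.4)·(-3.4) + (-1.4)·(1.6)) / 4 = 11.2/4 = 2.8
  S[X_3,X_3] = ((1.6)·(1.6) + (0.6)·(0.6) + (-0.4)·(-0.4) + (-3.4)·(-3.4) + (1.6)·(1.6)) / 4 = 17.2/4 = 4.3

S is symmetric (S[j,i] = S[i,j]). Assembling:

S = [[1.7, 2.85, -0.65],
 [2.85, 9.3, 2.8],
 [-0.65, 2.8, 4.3]]


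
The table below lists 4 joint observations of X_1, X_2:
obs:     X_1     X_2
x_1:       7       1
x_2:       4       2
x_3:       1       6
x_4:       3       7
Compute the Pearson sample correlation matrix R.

Step 1 — column means:
  mean(X_1) = (7 + 4 + 1 + 3) / 4 = 15/4 = 3.75
  mean(X_2) = (1 + 2 + 6 + 7) / 4 = 16/4 = 4

Step 2 — sample variances and covariances s[i,j] = (1/(n-1)) · Σ_k (x_{k,i} - mean_i) · (x_{k,j} - mean_j), with n-1 = 3:
  s[X_1,X_1] = ((3.25)·(3.25) + (0.25)·(0.25) + (-2.75)·(-2.75) + (-0.75)·(-0.75)) / 3 = 18.75/3 = 6.25
  s[X_1,X_2] = ((3.25)·(-3) + (0.25)·(-2) + (-2.75)·(2) + (-0.75)·(3)) / 3 = -18/3 = -6
  s[X_2,X_2] = ((-3)·(-3) + (-2)·(-2) + (2)·(2) + (3)·(3)) / 3 = 26/3 = 8.6667
  Sample standard deviations s_i = √(s[i,i]):
  s(X_1) = √(6.25) = 2.5
  s(X_2) = √(8.6667) = 2.9439

Step 3 — r_{ij} = s_{ij} / (s_i · s_j):
  r[X_1,X_1] = 1 (diagonal).
  r[X_1,X_2] = -6 / (2.5 · 2.9439) = -6 / 7.3598 = -0.8152
  r[X_2,X_2] = 1 (diagonal).

R is symmetric with unit diagonal. Assembling:

R = [[1, -0.8152],
 [-0.8152, 1]]


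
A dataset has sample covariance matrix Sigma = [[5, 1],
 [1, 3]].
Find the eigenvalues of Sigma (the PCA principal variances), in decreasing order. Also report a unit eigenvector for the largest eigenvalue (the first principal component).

Step 1 — characteristic polynomial of 2×2 Sigma:
  det(Sigma - λI) = λ² - trace · λ + det = 0.
  trace = 5 + 3 = 8, det = 5·3 - (1)² = 14.
Step 2 — discriminant:
  Δ = trace² - 4·det = 64 - 56 = 8.
Step 3 — eigenvalues:
  λ = (trace ± √Δ)/2 = (8 ± 2.8284)/2,
  λ_1 = 5.4142,  λ_2 = 2.5858.

Step 4 — unit eigenvector for λ_1: solve (Sigma - λ_1 I)v = 0. First row:
  (5 - 5.4142)·v_x + (1)·v_y = 0, i.e. (-0.4142)·v_x + (1)·v_y = 0,
  so v ∝ (b, λ_1 - a) = (1, 0.4142) = u.
  ||u|| = √((1)² + (0.4142)²) = √(1.1716) ≈ 1.0824,
  v_1 = u/||u|| ≈ (0.9239, 0.3827) (||v_1|| = 1).

λ_1 = 5.4142,  λ_2 = 2.5858;  v_1 ≈ (0.9239, 0.3827)


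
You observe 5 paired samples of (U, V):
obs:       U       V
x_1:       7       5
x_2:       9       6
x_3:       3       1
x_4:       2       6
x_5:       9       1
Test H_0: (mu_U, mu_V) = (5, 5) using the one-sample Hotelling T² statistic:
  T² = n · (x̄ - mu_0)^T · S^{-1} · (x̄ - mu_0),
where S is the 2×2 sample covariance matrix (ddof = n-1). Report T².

Step 1 — sample mean vector:
  mean(U) = (7 + 9 + 3 + 2 + 9) / 5 = 30/5 = 6
  mean(V) = (5 + 6 + 1 + 6 + 1) / 5 = 19/5 = 3.8
  x̄ = (6, 3.8),  deviation x̄ - mu_0 = (6, 3.8) - (5, 5) = (1, -1.2).

Step 2 — sample covariance matrix, S[i,j] = (1/(n-1)) · Σ_k (x_{k,i} - mean_i) · (x_{k,j} - mean_j), divisor n-1 = 4:
  S[U,U] = ((1)·(1) + (3)·(3) + (-3)·(-3) + (-4)·(-4) + (3)·(3)) / 4 = 44/4 = 11
  S[U,V] = ((1)·(1.2) + (3)·(2.2) + (-3)·(-2.8) + (-4)·(2.2) + (3)·(-2.8)) / 4 = -1/4 = -0.25
  S[V,V] = ((1.2)·(1.2) + (2.2)·(2.2) + (-2.8)·(-2.8) + (2.2)·(2.2) + (-2.8)·(-2.8)) / 4 = 26.8/4 = 6.7
  S = [[11, -0.25],
 [-0.25, 6.7]].

Step 3 — invert S. det(S) = 11·6.7 - (-0.25)² = 73.6375.
  S^{-1} = (1/det) · [[d, -b], [-b, a]] = [[0.091, 0.0034],
 [0.0034, 0.1494]].

Step 4 — quadratic form (x̄ - mu_0)^T · S^{-1} · (x̄ - mu_0):
  S^{-1} · (x̄ - mu_0) = (0.0869, -0.1759),
  (x̄ - mu_0)^T · [...] = (1)·(0.0869) + (-1.2)·(-0.1759) = 0.2979.

Step 5 — scale by n: T² = 5 · 0.2979 = 1.4897.

T² ≈ 1.4897
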